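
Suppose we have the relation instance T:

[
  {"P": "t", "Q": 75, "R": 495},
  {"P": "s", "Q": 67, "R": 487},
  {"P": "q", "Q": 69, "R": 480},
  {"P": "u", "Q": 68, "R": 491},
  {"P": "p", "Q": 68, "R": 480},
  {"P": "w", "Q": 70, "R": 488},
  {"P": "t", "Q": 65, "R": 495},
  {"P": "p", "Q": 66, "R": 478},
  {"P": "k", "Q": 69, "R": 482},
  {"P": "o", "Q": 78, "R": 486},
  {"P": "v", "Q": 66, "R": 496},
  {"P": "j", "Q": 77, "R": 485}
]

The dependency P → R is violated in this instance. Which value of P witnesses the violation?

p

P=t: 2 rows → R = 495, 495 ✓
P=s: 1 row → R = 487 ✓
P=q: 1 row → R = 480 ✓
P=u: 1 row → R = 491 ✓
P=p: 2 rows → R takes values {480, 478} — violation
P=w: 1 row → R = 488 ✓
P=k: 1 row → R = 482 ✓
P=o: 1 row → R = 486 ✓
P=v: 1 row → R = 496 ✓
P=j: 1 row → R = 485 ✓
The only P value with inconsistent R is P=p.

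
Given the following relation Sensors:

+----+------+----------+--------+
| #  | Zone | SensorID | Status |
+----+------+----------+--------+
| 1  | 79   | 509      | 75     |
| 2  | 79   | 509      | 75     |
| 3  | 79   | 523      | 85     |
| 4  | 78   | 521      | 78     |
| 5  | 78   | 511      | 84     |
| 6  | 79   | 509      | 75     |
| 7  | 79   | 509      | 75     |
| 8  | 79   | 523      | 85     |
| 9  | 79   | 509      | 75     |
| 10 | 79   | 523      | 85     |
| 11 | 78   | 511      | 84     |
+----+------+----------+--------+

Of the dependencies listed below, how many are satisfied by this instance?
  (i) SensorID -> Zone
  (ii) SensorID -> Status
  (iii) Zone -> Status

2

(i) SensorID -> Zone: every LHS value maps to a single RHS value — holds.
(ii) SensorID -> Status: every LHS value maps to a single RHS value — holds.
(iii) Zone -> Status: Zone=79: rows 1, 2, 3, 6, 7, 8, 9, 10 → Status takes values {75, 85} — violation; Zone=78: rows 4, 5, 11 → Status takes values {78, 84} — violation — fails.
2 of the 3 dependencies hold.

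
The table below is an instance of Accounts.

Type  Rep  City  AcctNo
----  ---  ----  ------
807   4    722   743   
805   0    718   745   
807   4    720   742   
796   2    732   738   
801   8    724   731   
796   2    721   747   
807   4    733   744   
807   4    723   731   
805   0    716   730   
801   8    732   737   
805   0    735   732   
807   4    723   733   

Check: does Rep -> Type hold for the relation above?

Rep=4: 5 rows → Type = 807, 807, 807, 807, 807 ✓
Rep=0: 3 rows → Type = 805, 805, 805 ✓
Rep=2: 2 rows → Type = 796, 796 ✓
Rep=8: 2 rows → Type = 801, 801 ✓
Every Rep value is associated with a single Type value, so Rep -> Type holds.

Yes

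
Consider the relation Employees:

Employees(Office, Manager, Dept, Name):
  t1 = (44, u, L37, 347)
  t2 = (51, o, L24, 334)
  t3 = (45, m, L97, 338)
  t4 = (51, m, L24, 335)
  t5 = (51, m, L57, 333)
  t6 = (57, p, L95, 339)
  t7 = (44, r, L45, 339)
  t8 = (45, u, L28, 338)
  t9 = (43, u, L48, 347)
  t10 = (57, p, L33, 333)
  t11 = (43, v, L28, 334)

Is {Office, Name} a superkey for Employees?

Rows 3 and 8 have the same {Office, Name} value (Office=45, Name=338) but are distinct tuples, so {Office, Name} does not determine every attribute — not a superkey.

No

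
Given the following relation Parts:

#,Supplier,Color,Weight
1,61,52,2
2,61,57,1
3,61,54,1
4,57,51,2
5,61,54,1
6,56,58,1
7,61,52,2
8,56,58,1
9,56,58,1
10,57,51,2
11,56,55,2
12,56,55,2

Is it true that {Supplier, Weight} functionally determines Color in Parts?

No

(Supplier=61, Weight=2): rows 1, 7 → Color = 52, 52 ✓
(Supplier=61, Weight=1): rows 2, 3, 5 → Color takes values {57, 54} — violation
(Supplier=57, Weight=2): rows 4, 10 → Color = 51, 51 ✓
(Supplier=56, Weight=1): rows 6, 8, 9 → Color = 58, 58, 58 ✓
(Supplier=56, Weight=2): rows 11, 12 → Color = 55, 55 ✓
Two rows agree on {Supplier, Weight} but differ on Color, so {Supplier, Weight} → Color does not hold.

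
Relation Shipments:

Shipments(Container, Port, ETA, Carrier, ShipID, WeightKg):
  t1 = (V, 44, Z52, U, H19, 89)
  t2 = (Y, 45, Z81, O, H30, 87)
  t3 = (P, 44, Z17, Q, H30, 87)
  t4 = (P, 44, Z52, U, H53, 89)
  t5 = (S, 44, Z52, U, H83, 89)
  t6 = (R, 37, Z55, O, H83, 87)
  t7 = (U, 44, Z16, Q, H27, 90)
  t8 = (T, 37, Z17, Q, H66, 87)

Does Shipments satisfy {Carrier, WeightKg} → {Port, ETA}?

No

(Carrier=U, WeightKg=89): rows 1, 4, 5 → {Port,ETA} = (44, Z52), (44, Z52), (44, Z52) ✓
(Carrier=O, WeightKg=87): rows 2, 6 → {Port,ETA} takes values {(45, Z81), (37, Z55)} — violation
(Carrier=Q, WeightKg=87): rows 3, 8 → {Port,ETA} takes values {(44, Z17), (37, Z17)} — violation
(Carrier=Q, WeightKg=90): row 7 → {Port,ETA} = (44, Z16) ✓
Two rows agree on {Carrier, WeightKg} but differ on {Port, ETA}, so {Carrier, WeightKg} → {Port, ETA} does not hold.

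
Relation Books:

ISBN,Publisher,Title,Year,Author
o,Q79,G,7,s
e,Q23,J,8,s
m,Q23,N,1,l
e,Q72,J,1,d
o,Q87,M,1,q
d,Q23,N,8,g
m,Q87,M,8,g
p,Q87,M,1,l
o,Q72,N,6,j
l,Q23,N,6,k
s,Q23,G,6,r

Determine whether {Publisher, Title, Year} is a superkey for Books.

No

Two distinct rows share (Publisher=Q87, Title=M, Year=1), so {Publisher, Title, Year} does not determine every attribute — not a superkey.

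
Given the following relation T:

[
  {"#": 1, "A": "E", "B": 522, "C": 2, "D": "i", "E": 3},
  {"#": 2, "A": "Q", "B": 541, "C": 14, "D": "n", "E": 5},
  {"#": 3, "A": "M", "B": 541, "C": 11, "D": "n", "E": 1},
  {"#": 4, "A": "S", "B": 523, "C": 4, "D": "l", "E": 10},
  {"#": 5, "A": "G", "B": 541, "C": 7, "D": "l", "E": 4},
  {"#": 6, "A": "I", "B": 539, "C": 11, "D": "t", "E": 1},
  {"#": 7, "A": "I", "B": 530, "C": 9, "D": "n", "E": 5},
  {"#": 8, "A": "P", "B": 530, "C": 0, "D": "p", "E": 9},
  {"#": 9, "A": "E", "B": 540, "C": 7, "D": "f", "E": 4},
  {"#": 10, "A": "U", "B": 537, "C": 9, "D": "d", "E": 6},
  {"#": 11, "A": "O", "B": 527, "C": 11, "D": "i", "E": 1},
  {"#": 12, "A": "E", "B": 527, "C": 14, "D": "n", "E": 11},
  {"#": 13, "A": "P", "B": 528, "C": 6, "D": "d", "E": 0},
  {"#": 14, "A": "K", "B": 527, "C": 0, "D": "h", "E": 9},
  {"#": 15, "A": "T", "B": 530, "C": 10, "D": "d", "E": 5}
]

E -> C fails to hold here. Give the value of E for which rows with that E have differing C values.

5

E=3: row 1 → C = 2 ✓
E=5: rows 2, 7, 15 → C takes values {14, 9, 10} — violation
E=1: rows 3, 6, 11 → C = 11, 11, 11 ✓
E=10: row 4 → C = 4 ✓
E=4: rows 5, 9 → C = 7, 7 ✓
E=9: rows 8, 14 → C = 0, 0 ✓
E=6: row 10 → C = 9 ✓
E=11: row 12 → C = 14 ✓
E=0: row 13 → C = 6 ✓
The only E value with inconsistent C is E=5.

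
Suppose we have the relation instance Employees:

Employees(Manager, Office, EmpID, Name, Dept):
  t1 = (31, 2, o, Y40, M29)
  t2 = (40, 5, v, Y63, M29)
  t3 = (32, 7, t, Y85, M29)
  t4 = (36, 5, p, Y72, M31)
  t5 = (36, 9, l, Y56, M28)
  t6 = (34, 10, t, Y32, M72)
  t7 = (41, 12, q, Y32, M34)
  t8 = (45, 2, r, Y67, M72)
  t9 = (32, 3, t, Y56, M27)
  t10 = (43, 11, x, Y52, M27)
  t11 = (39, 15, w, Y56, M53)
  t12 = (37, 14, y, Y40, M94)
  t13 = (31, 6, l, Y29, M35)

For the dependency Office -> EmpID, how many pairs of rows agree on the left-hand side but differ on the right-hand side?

2

Office=2: violating pairs (1,8) — 1 pair.
Office=5: violating pairs (2,4) — 1 pair.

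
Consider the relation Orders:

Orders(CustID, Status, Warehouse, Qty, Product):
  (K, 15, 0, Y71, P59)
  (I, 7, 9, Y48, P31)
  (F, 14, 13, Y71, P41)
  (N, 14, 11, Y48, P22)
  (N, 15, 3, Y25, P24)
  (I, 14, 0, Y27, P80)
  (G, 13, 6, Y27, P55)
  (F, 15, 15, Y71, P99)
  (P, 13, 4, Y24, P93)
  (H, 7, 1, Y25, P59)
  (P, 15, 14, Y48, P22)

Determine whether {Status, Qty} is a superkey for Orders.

No

Two distinct rows share (Status=15, Qty=Y71), so {Status, Qty} does not determine every attribute — not a superkey.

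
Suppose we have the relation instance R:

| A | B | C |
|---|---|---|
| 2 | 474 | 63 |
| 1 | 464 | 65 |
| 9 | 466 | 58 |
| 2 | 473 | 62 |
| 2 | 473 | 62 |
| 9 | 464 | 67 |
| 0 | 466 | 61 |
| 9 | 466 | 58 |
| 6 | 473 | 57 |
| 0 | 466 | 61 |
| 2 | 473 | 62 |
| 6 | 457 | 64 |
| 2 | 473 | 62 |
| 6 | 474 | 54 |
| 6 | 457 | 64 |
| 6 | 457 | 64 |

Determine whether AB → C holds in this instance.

Yes

(A=2, B=474): 1 row → C = 63 ✓
(A=1, B=464): 1 row → C = 65 ✓
(A=9, B=466): 2 rows → C = 58, 58 ✓
(A=2, B=473): 4 rows → C = 62, 62, 62, 62 ✓
(A=9, B=464): 1 row → C = 67 ✓
(A=0, B=466): 2 rows → C = 61, 61 ✓
(A=6, B=473): 1 row → C = 57 ✓
(A=6, B=457): 3 rows → C = 64, 64, 64 ✓
(A=6, B=474): 1 row → C = 54 ✓
Every AB value is associated with a single C value, so AB → C holds.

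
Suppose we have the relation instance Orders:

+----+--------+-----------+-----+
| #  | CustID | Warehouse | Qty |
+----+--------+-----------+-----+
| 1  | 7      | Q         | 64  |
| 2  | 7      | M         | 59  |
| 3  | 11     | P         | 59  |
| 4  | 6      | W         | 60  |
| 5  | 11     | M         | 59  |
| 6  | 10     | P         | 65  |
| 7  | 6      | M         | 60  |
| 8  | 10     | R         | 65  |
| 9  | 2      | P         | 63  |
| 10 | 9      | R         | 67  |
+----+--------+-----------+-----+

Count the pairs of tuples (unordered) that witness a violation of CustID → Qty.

CustID=7: violating pairs (1,2) — 1 pair.
CustID=11: all 2 rows agree on Qty — 0 pairs.
CustID=6: all 2 rows agree on Qty — 0 pairs.
CustID=10: all 2 rows agree on Qty — 0 pairs.

1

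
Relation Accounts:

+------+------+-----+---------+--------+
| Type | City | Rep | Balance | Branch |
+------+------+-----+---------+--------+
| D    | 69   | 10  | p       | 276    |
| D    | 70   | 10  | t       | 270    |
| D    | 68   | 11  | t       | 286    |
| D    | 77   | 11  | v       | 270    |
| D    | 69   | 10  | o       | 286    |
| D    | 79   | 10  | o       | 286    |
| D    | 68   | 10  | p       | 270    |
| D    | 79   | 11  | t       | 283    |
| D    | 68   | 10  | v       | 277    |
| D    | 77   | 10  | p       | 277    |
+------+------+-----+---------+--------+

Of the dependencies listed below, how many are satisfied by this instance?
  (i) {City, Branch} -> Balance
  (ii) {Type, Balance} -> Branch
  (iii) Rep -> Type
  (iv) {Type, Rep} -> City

2

(i) {City, Branch} -> Balance: every LHS value maps to a single RHS value — holds.
(ii) {Type, Balance} -> Branch: (Type=D, Balance=p): 3 rows → Branch takes values {276, 270, 277} — violation; (Type=D, Balance=t): 3 rows → Branch takes values {270, 286, 283} — violation; (Type=D, Balance=v): 2 rows → Branch takes values {270, 277} — violation — fails.
(iii) Rep -> Type: every LHS value maps to a single RHS value — holds.
(iv) {Type, Rep} -> City: (Type=D, Rep=10): 7 rows → City takes values {69, 70, 79, 68, 77} — violation; (Type=D, Rep=11): 3 rows → City takes values {68, 77, 79} — violation — fails.
2 of the 4 dependencies hold.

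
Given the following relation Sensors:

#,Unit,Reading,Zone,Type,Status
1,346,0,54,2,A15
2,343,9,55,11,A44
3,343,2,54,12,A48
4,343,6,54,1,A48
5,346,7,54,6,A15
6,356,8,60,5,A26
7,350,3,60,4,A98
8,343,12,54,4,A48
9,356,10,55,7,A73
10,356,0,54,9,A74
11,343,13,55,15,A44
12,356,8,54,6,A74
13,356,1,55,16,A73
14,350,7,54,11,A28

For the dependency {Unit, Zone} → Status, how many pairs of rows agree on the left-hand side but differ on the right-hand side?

(Unit=346, Zone=54): all 2 rows agree on Status — 0 pairs.
(Unit=343, Zone=55): all 2 rows agree on Status — 0 pairs.
(Unit=343, Zone=54): all 3 rows agree on Status — 0 pairs.
(Unit=356, Zone=55): all 2 rows agree on Status — 0 pairs.
(Unit=356, Zone=54): all 2 rows agree on Status — 0 pairs.

0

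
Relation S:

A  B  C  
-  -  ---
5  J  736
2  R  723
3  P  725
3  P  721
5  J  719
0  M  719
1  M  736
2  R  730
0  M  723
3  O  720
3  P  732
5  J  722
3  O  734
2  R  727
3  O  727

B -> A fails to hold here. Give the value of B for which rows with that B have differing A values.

B=J: 3 rows → A = 5, 5, 5 ✓
B=R: 3 rows → A = 2, 2, 2 ✓
B=P: 3 rows → A = 3, 3, 3 ✓
B=M: 3 rows → A takes values {0, 1} — violation
B=O: 3 rows → A = 3, 3, 3 ✓
The only B value with inconsistent A is B=M.

M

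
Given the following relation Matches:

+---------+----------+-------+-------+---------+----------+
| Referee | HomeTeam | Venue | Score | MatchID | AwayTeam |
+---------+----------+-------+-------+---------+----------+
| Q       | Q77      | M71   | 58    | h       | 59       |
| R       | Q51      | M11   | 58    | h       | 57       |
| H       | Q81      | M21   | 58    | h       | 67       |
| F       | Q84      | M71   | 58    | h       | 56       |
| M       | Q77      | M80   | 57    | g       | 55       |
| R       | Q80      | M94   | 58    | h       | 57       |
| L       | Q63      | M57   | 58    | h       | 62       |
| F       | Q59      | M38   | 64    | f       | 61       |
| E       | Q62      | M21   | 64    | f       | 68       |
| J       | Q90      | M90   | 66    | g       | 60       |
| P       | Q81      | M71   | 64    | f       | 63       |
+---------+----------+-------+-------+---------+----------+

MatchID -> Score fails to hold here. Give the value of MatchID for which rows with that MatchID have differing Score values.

MatchID=h: 6 rows → Score = 58, 58, 58, 58, 58, 58 ✓
MatchID=g: 2 rows → Score takes values {57, 66} — violation
MatchID=f: 3 rows → Score = 64, 64, 64 ✓
The only MatchID value with inconsistent Score is MatchID=g.

g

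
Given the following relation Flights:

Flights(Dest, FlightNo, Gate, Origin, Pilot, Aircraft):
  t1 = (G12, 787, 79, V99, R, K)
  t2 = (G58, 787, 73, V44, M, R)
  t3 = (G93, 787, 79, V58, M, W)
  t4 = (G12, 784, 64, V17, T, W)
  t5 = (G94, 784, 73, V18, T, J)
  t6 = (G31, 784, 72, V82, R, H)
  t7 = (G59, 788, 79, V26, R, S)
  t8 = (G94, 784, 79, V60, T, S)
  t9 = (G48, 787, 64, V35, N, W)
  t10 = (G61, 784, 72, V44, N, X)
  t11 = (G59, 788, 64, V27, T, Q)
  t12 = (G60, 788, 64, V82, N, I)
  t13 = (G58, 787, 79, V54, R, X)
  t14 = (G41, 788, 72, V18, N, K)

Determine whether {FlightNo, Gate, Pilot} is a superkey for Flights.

Rows 1 and 13 have the same {FlightNo, Gate, Pilot} value (FlightNo=787, Gate=79, Pilot=R) but are distinct tuples, so {FlightNo, Gate, Pilot} does not determine every attribute — not a superkey.

No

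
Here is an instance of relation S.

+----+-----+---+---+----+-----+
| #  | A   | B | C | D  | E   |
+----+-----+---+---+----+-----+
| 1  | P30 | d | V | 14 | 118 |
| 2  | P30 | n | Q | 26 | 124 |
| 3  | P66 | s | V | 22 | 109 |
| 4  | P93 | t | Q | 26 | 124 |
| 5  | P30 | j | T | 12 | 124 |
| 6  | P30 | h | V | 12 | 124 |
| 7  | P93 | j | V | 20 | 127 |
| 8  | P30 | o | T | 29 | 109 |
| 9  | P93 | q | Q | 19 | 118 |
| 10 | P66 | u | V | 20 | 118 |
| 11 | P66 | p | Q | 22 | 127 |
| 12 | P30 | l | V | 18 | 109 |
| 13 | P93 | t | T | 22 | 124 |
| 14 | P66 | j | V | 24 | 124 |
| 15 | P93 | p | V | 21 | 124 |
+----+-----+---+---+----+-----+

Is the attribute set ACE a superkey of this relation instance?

All 15 rows have distinct ACE values, so ACE → (all attributes) holds and ACE is a superkey.

Yes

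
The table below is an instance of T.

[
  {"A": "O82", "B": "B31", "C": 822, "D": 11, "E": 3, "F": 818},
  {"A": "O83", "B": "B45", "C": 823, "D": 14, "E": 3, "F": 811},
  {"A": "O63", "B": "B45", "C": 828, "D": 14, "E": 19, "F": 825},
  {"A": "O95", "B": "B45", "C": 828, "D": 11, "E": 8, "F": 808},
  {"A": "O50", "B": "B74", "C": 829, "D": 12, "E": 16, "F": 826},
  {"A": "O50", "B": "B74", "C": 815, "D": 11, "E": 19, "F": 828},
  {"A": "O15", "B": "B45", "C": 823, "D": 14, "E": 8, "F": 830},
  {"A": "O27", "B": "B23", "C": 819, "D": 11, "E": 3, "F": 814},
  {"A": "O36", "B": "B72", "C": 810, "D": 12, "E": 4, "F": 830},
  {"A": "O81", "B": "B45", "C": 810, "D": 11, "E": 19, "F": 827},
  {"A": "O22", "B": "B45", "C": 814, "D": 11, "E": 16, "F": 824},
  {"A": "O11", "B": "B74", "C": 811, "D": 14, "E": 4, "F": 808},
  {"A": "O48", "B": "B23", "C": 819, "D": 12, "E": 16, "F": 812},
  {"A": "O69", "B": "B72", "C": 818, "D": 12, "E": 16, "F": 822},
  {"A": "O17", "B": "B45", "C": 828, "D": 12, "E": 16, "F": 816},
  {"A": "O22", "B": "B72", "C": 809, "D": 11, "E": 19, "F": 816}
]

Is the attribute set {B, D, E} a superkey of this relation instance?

Yes

All 16 rows have distinct {B, D, E} values, so {B, D, E} → (all attributes) holds and {B, D, E} is a superkey.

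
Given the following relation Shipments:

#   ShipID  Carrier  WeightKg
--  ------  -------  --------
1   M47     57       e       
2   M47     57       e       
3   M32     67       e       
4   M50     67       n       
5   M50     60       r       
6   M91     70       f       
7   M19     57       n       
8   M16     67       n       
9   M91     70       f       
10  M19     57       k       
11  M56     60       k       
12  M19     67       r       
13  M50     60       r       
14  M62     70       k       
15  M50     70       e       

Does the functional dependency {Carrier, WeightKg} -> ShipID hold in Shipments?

No

(Carrier=57, WeightKg=e): rows 1, 2 → ShipID = M47, M47 ✓
(Carrier=67, WeightKg=e): row 3 → ShipID = M32 ✓
(Carrier=67, WeightKg=n): rows 4, 8 → ShipID takes values {M50, M16} — violation
(Carrier=60, WeightKg=r): rows 5, 13 → ShipID = M50, M50 ✓
(Carrier=70, WeightKg=f): rows 6, 9 → ShipID = M91, M91 ✓
(Carrier=57, WeightKg=n): row 7 → ShipID = M19 ✓
(Carrier=57, WeightKg=k): row 10 → ShipID = M19 ✓
(Carrier=60, WeightKg=k): row 11 → ShipID = M56 ✓
(Carrier=67, WeightKg=r): row 12 → ShipID = M19 ✓
(Carrier=70, WeightKg=k): row 14 → ShipID = M62 ✓
(Carrier=70, WeightKg=e): row 15 → ShipID = M50 ✓
Two rows agree on {Carrier, WeightKg} but differ on ShipID, so {Carrier, WeightKg} -> ShipID does not hold.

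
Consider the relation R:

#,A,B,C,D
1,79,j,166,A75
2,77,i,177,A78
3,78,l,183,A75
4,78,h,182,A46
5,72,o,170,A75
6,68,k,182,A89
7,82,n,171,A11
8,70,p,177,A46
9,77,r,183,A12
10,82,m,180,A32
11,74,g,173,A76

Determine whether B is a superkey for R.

All 11 rows have distinct B values, so B → (all attributes) holds and B is a superkey.

Yes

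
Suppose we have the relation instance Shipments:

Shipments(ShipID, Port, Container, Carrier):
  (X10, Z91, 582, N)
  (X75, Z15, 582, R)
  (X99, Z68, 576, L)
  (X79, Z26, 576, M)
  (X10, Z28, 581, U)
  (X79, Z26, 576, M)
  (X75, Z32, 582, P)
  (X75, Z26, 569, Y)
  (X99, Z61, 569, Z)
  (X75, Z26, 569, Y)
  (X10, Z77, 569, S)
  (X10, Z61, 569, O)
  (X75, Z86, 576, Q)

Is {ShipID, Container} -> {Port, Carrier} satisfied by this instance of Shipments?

(ShipID=X10, Container=582): 1 row → {Port,Carrier} = (Z91, N) ✓
(ShipID=X75, Container=582): 2 rows → {Port,Carrier} takes values {(Z15, R), (Z32, P)} — violation
(ShipID=X99, Container=576): 1 row → {Port,Carrier} = (Z68, L) ✓
(ShipID=X79, Container=576): 2 rows → {Port,Carrier} = (Z26, M), (Z26, M) ✓
(ShipID=X10, Container=581): 1 row → {Port,Carrier} = (Z28, U) ✓
(ShipID=X75, Container=569): 2 rows → {Port,Carrier} = (Z26, Y), (Z26, Y) ✓
(ShipID=X99, Container=569): 1 row → {Port,Carrier} = (Z61, Z) ✓
(ShipID=X10, Container=569): 2 rows → {Port,Carrier} takes values {(Z77, S), (Z61, O)} — violation
(ShipID=X75, Container=576): 1 row → {Port,Carrier} = (Z86, Q) ✓
Two rows agree on {ShipID, Container} but differ on {Port, Carrier}, so {ShipID, Container} -> {Port, Carrier} does not hold.

No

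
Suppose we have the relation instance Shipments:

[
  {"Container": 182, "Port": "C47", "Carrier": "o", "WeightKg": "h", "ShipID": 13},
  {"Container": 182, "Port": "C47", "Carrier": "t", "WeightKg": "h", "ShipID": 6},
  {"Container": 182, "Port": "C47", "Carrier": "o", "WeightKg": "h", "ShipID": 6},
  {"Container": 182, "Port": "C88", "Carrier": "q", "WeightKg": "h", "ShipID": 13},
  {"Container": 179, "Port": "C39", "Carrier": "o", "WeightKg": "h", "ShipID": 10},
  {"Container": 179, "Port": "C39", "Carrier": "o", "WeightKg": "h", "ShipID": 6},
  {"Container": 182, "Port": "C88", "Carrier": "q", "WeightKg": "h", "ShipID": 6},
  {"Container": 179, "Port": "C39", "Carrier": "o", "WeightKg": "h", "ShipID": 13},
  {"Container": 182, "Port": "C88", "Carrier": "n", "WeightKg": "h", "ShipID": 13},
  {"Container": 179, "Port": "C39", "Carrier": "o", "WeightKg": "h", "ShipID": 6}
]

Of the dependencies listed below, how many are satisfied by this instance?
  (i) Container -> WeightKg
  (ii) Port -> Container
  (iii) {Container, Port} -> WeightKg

3

(i) Container -> WeightKg: every LHS value maps to a single RHS value — holds.
(ii) Port -> Container: every LHS value maps to a single RHS value — holds.
(iii) {Container, Port} -> WeightKg: every LHS value maps to a single RHS value — holds.
3 of the 3 dependencies hold.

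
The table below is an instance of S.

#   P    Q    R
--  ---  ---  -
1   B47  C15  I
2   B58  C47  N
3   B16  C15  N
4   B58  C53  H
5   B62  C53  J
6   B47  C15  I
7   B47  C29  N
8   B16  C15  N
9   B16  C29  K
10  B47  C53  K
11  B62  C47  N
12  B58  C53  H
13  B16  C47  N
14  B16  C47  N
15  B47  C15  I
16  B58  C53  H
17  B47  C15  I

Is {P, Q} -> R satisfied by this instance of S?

Yes

(P=B47, Q=C15): rows 1, 6, 15, 17 → R = I, I, I, I ✓
(P=B58, Q=C47): row 2 → R = N ✓
(P=B16, Q=C15): rows 3, 8 → R = N, N ✓
(P=B58, Q=C53): rows 4, 12, 16 → R = H, H, H ✓
(P=B62, Q=C53): row 5 → R = J ✓
(P=B47, Q=C29): row 7 → R = N ✓
(P=B16, Q=C29): row 9 → R = K ✓
(P=B47, Q=C53): row 10 → R = K ✓
(P=B62, Q=C47): row 11 → R = N ✓
(P=B16, Q=C47): rows 13, 14 → R = N, N ✓
Every {P, Q} value is associated with a single R value, so {P, Q} -> R holds.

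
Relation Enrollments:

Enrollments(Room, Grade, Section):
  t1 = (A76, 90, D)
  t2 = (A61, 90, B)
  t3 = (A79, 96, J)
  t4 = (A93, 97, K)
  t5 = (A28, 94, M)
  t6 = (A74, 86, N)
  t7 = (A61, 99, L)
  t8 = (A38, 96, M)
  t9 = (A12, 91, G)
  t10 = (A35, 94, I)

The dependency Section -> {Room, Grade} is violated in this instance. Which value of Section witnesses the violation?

Section=D: row 1 → {Room,Grade} = (A76, 90) ✓
Section=B: row 2 → {Room,Grade} = (A61, 90) ✓
Section=J: row 3 → {Room,Grade} = (A79, 96) ✓
Section=K: row 4 → {Room,Grade} = (A93, 97) ✓
Section=M: rows 5, 8 → {Room,Grade} takes values {(A28, 94), (A38, 96)} — violation
Section=N: row 6 → {Room,Grade} = (A74, 86) ✓
Section=L: row 7 → {Room,Grade} = (A61, 99) ✓
Section=G: row 9 → {Room,Grade} = (A12, 91) ✓
Section=I: row 10 → {Room,Grade} = (A35, 94) ✓
The only Section value with inconsistent RHS is Section=M.

M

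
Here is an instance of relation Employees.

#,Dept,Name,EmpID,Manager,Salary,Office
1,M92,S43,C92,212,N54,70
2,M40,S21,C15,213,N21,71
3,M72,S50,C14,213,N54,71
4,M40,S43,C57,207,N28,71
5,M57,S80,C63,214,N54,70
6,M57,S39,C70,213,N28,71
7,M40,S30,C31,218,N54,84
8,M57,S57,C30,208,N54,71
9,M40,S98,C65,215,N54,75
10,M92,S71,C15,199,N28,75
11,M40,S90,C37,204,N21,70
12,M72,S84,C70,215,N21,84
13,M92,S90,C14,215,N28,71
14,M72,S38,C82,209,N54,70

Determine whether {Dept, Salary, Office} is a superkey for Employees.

Yes

All 14 rows have distinct {Dept, Salary, Office} values, so {Dept, Salary, Office} → (all attributes) holds and {Dept, Salary, Office} is a superkey.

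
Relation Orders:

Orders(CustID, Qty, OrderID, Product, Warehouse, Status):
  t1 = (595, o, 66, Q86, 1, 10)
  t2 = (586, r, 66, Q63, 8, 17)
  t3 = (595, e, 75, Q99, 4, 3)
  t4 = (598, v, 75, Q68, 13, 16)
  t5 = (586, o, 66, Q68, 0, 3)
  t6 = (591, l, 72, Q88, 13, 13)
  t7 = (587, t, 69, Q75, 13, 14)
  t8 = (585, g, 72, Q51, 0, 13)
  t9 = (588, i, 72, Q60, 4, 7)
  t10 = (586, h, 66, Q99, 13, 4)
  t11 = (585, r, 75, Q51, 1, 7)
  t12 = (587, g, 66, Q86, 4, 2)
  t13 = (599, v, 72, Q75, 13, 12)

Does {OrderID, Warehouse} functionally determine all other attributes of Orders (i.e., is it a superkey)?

No

Rows 6 and 13 have the same {OrderID, Warehouse} value (OrderID=72, Warehouse=13) but are distinct tuples, so {OrderID, Warehouse} does not determine every attribute — not a superkey.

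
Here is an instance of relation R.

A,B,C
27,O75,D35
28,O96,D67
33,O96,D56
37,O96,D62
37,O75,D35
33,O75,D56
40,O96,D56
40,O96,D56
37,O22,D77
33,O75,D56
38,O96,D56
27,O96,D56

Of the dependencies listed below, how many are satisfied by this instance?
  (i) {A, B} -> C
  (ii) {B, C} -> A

1

(i) {A, B} -> C: every LHS value maps to a single RHS value — holds.
(ii) {B, C} -> A: (B=O75, C=D35): 2 rows → A takes values {27, 37} — violation; (B=O96, C=D56): 5 rows → A takes values {33, 40, 38, 27} — violation — fails.
1 of the 2 dependencies holds.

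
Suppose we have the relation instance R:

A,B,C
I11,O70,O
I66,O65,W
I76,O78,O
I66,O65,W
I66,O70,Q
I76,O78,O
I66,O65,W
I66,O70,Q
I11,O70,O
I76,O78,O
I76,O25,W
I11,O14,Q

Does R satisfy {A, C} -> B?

(A=I11, C=O): 2 rows → B = O70, O70 ✓
(A=I66, C=W): 3 rows → B = O65, O65, O65 ✓
(A=I76, C=O): 3 rows → B = O78, O78, O78 ✓
(A=I66, C=Q): 2 rows → B = O70, O70 ✓
(A=I76, C=W): 1 row → B = O25 ✓
(A=I11, C=Q): 1 row → B = O14 ✓
Every {A, C} value is associated with a single B value, so {A, C} -> B holds.

Yes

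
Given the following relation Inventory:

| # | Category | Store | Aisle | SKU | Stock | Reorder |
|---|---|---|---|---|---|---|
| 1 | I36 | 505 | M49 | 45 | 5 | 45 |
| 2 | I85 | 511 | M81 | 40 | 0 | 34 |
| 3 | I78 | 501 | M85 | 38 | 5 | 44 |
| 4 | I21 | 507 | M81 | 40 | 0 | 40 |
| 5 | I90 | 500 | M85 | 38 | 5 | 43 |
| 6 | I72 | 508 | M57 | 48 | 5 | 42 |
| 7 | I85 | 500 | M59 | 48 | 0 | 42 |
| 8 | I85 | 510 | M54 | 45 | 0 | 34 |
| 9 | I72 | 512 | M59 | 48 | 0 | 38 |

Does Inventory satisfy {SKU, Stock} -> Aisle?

(SKU=45, Stock=5): row 1 → Aisle = M49 ✓
(SKU=40, Stock=0): rows 2, 4 → Aisle = M81, M81 ✓
(SKU=38, Stock=5): rows 3, 5 → Aisle = M85, M85 ✓
(SKU=48, Stock=5): row 6 → Aisle = M57 ✓
(SKU=48, Stock=0): rows 7, 9 → Aisle = M59, M59 ✓
(SKU=45, Stock=0): row 8 → Aisle = M54 ✓
Every {SKU, Stock} value is associated with a single Aisle value, so {SKU, Stock} -> Aisle holds.

Yes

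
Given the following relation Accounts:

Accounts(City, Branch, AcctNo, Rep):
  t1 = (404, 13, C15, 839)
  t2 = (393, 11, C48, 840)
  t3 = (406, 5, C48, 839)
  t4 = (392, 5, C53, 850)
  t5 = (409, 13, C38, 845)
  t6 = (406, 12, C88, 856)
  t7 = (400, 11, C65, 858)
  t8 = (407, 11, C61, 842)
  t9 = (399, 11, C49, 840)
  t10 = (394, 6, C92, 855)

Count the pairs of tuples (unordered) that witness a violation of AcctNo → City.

1

AcctNo=C48: violating pairs (2,3) — 1 pair.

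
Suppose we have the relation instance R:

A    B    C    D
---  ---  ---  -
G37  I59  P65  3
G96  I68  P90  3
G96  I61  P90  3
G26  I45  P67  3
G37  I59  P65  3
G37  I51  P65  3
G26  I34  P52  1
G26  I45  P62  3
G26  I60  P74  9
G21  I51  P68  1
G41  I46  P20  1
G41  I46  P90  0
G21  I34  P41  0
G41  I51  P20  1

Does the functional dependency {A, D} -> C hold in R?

No

(A=G37, D=3): 3 rows → C = P65, P65, P65 ✓
(A=G96, D=3): 2 rows → C = P90, P90 ✓
(A=G26, D=3): 2 rows → C takes values {P67, P62} — violation
(A=G26, D=1): 1 row → C = P52 ✓
(A=G26, D=9): 1 row → C = P74 ✓
(A=G21, D=1): 1 row → C = P68 ✓
(A=G41, D=1): 2 rows → C = P20, P20 ✓
(A=G41, D=0): 1 row → C = P90 ✓
(A=G21, D=0): 1 row → C = P41 ✓
Two rows agree on {A, D} but differ on C, so {A, D} -> C does not hold.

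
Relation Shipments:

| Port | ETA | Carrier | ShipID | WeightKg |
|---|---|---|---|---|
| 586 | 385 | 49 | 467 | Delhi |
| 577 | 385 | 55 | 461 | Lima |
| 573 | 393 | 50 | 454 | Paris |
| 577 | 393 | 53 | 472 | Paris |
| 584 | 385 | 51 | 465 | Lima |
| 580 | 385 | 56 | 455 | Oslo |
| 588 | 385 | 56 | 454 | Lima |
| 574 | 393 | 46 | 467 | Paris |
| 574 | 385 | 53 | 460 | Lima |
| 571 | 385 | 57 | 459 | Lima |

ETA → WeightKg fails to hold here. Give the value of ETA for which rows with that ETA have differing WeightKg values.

ETA=385: 7 rows → WeightKg takes values {Delhi, Lima, Oslo} — violation
ETA=393: 3 rows → WeightKg = Paris, Paris, Paris ✓
The only ETA value with inconsistent WeightKg is ETA=385.

385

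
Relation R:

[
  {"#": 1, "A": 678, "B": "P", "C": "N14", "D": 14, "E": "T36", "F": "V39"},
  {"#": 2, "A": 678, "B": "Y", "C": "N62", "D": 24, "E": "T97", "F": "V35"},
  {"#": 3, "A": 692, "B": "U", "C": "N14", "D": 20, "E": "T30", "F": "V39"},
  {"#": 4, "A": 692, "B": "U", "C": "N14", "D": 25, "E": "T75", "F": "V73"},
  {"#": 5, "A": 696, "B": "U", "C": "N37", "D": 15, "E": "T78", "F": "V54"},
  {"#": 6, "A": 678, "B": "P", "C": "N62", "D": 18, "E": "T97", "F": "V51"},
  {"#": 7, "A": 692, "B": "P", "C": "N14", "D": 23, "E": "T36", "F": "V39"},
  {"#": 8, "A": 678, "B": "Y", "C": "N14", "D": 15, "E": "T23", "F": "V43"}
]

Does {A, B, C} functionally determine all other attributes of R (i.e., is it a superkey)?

No

Rows 3 and 4 have the same {A, B, C} value (A=692, B=U, C=N14) but are distinct tuples, so {A, B, C} does not determine every attribute — not a superkey.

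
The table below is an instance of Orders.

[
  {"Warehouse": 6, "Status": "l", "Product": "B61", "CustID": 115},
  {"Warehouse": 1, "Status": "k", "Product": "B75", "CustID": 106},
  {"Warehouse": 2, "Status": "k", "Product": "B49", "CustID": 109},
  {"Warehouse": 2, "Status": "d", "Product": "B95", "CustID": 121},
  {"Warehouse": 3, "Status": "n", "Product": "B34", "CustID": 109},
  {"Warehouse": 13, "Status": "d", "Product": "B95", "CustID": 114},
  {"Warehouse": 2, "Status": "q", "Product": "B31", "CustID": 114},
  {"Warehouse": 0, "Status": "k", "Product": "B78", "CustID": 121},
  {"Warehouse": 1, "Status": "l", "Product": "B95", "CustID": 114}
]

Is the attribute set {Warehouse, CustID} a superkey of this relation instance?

Yes

All 9 rows have distinct {Warehouse, CustID} values, so {Warehouse, CustID} → (all attributes) holds and {Warehouse, CustID} is a superkey.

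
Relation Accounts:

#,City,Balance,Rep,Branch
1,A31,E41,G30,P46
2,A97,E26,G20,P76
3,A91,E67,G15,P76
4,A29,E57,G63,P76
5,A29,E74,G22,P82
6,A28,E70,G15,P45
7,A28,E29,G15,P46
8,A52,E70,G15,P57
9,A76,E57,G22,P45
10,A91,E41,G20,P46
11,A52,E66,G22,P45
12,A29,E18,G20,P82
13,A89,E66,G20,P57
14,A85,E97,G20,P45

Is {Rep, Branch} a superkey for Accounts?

No

Rows 9 and 11 have the same {Rep, Branch} value (Rep=G22, Branch=P45) but are distinct tuples, so {Rep, Branch} does not determine every attribute — not a superkey.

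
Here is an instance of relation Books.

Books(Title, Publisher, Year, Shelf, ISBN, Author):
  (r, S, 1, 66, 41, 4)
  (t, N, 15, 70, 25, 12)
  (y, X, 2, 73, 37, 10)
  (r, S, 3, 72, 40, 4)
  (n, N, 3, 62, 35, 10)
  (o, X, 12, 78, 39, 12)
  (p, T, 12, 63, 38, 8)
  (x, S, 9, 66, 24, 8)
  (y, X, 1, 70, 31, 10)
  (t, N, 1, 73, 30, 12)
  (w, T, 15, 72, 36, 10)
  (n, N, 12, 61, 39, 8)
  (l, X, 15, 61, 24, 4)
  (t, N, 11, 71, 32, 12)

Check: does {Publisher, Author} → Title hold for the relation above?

(Publisher=S, Author=4): 2 rows → Title = r, r ✓
(Publisher=N, Author=12): 3 rows → Title = t, t, t ✓
(Publisher=X, Author=10): 2 rows → Title = y, y ✓
(Publisher=N, Author=10): 1 row → Title = n ✓
(Publisher=X, Author=12): 1 row → Title = o ✓
(Publisher=T, Author=8): 1 row → Title = p ✓
(Publisher=S, Author=8): 1 row → Title = x ✓
(Publisher=T, Author=10): 1 row → Title = w ✓
(Publisher=N, Author=8): 1 row → Title = n ✓
(Publisher=X, Author=4): 1 row → Title = l ✓
Every {Publisher, Author} value is associated with a single Title value, so {Publisher, Author} → Title holds.

Yes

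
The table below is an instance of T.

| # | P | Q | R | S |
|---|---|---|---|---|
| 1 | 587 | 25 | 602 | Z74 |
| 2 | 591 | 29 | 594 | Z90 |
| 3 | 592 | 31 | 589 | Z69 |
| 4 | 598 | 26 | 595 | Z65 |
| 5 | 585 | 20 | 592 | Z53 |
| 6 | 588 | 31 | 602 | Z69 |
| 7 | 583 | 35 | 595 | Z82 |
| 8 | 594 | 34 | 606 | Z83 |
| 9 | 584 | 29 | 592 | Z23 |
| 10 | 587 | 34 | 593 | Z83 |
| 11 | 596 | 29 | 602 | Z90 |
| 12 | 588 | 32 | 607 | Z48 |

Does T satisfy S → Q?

Yes

S=Z74: row 1 → Q = 25 ✓
S=Z90: rows 2, 11 → Q = 29, 29 ✓
S=Z69: rows 3, 6 → Q = 31, 31 ✓
S=Z65: row 4 → Q = 26 ✓
S=Z53: row 5 → Q = 20 ✓
S=Z82: row 7 → Q = 35 ✓
S=Z83: rows 8, 10 → Q = 34, 34 ✓
S=Z23: row 9 → Q = 29 ✓
S=Z48: row 12 → Q = 32 ✓
Every S value is associated with a single Q value, so S → Q holds.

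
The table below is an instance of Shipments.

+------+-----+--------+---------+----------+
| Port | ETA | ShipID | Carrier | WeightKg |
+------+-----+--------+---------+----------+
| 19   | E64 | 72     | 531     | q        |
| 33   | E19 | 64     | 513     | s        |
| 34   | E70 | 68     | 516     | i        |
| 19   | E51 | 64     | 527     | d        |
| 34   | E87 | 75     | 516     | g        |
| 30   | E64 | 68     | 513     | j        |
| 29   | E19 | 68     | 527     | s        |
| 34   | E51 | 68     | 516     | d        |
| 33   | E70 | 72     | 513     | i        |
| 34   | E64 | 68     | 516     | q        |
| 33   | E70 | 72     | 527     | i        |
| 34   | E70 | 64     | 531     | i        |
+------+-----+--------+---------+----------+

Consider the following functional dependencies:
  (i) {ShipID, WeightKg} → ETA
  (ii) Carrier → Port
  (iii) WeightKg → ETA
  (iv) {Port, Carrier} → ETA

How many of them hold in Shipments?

(i) {ShipID, WeightKg} → ETA: every LHS value maps to a single RHS value — holds.
(ii) Carrier → Port: Carrier=531: 2 rows → Port takes values {19, 34} — violation; Carrier=513: 3 rows → Port takes values {33, 30} — violation; Carrier=527: 3 rows → Port takes values {19, 29, 33} — violation — fails.
(iii) WeightKg → ETA: every LHS value maps to a single RHS value — holds.
(iv) {Port, Carrier} → ETA: (Port=33, Carrier=513): 2 rows → ETA takes values {E19, E70} — violation; (Port=34, Carrier=516): 4 rows → ETA takes values {E70, E87, E51, E64} — violation — fails.
2 of the 4 dependencies hold.

2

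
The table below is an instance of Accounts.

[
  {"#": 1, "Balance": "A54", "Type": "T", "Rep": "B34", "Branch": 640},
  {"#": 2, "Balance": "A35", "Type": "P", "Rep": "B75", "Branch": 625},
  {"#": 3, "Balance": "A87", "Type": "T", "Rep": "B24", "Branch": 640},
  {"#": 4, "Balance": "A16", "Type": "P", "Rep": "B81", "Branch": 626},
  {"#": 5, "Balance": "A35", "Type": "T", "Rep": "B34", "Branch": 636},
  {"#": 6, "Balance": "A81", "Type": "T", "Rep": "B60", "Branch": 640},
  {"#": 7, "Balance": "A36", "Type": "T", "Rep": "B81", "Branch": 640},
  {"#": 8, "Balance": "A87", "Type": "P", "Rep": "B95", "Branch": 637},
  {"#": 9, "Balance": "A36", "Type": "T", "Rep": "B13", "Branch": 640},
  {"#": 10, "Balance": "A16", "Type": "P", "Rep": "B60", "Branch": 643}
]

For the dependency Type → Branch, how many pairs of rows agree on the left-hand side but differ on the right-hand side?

11

Type=T: violating pairs (1,5), (3,5), (5,6), (5,7), (5,9) — 5 pairs.
Type=P: violating pairs (2,4), (2,8), (2,10), (4,8), (4,10), (8,10) — 6 pairs.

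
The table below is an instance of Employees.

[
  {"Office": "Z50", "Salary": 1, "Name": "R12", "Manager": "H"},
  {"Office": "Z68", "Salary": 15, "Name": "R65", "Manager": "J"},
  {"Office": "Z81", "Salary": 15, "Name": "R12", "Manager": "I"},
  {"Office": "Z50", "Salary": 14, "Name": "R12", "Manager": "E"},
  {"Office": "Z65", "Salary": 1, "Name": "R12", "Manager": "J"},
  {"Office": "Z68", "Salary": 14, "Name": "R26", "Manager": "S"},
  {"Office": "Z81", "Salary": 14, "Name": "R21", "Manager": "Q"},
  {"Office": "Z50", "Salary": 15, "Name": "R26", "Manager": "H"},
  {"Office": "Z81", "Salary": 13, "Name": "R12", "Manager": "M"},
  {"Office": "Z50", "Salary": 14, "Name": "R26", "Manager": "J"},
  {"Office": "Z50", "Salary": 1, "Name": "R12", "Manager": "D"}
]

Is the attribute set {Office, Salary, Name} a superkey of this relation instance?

Two distinct rows share (Office=Z50, Salary=1, Name=R12), so {Office, Salary, Name} does not determine every attribute — not a superkey.

No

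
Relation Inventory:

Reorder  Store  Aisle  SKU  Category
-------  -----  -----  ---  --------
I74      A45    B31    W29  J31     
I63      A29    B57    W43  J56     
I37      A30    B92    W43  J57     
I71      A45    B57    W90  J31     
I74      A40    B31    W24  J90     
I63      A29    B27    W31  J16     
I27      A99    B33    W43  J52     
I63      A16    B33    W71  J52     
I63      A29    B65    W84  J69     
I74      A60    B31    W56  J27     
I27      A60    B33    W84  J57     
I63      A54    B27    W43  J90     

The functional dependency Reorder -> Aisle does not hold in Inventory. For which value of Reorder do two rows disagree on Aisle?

I63

Reorder=I74: 3 rows → Aisle = B31, B31, B31 ✓
Reorder=I63: 5 rows → Aisle takes values {B57, B27, B33, B65} — violation
Reorder=I37: 1 row → Aisle = B92 ✓
Reorder=I71: 1 row → Aisle = B57 ✓
Reorder=I27: 2 rows → Aisle = B33, B33 ✓
The only Reorder value with inconsistent Aisle is Reorder=I63.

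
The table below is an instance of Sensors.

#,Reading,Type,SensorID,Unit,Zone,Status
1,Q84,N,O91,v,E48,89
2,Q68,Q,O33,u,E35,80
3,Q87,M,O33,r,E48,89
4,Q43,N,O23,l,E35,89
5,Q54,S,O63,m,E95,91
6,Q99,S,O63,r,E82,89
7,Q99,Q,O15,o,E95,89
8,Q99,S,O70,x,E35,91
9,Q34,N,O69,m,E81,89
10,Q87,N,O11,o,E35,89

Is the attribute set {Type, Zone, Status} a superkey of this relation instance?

Rows 4 and 10 have the same {Type, Zone, Status} value (Type=N, Zone=E35, Status=89) but are distinct tuples, so {Type, Zone, Status} does not determine every attribute — not a superkey.

No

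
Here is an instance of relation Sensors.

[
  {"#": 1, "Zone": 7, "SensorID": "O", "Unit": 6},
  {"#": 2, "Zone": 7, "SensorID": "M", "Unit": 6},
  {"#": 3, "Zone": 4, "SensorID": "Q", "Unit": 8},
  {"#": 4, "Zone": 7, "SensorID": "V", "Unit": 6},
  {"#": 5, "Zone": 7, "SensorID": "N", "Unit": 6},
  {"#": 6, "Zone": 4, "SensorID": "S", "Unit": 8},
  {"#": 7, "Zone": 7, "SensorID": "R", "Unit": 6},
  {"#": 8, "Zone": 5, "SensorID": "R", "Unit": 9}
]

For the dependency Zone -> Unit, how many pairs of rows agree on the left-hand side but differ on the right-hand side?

Zone=7: all 5 rows agree on Unit — 0 pairs.
Zone=4: all 2 rows agree on Unit — 0 pairs.

0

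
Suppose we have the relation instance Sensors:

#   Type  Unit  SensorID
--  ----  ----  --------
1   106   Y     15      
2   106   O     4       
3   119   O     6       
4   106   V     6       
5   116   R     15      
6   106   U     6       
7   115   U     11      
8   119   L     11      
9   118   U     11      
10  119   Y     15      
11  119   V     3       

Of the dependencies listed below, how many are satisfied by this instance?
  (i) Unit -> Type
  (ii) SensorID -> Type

(i) Unit -> Type: Unit=Y: rows 1, 10 → Type takes values {106, 119} — violation; Unit=O: rows 2, 3 → Type takes values {106, 119} — violation; Unit=V: rows 4, 11 → Type takes values {106, 119} — violation; Unit=U: rows 6, 7, 9 → Type takes values {106, 115, 118} — violation — fails.
(ii) SensorID -> Type: SensorID=15: rows 1, 5, 10 → Type takes values {106, 116, 119} — violation; SensorID=6: rows 3, 4, 6 → Type takes values {119, 106} — violation; SensorID=11: rows 7, 8, 9 → Type takes values {115, 119, 118} — violation — fails.
None of the 2 dependencies hold.

0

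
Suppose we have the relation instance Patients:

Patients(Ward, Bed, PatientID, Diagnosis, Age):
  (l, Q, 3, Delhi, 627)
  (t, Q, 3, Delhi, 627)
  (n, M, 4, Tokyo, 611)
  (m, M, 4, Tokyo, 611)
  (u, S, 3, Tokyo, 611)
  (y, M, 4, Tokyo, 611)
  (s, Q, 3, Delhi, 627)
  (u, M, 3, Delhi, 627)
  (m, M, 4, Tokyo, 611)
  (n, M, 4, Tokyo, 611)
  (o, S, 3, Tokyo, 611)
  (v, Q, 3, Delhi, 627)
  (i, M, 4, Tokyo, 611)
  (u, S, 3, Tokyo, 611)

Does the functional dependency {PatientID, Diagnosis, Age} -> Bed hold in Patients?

No

(PatientID=3, Diagnosis=Delhi, Age=627): 5 rows → Bed takes values {Q, M} — violation
(PatientID=4, Diagnosis=Tokyo, Age=611): 6 rows → Bed = M, M, M, M, M, M ✓
(PatientID=3, Diagnosis=Tokyo, Age=611): 3 rows → Bed = S, S, S ✓
Two rows agree on {PatientID, Diagnosis, Age} but differ on Bed, so {PatientID, Diagnosis, Age} -> Bed does not hold.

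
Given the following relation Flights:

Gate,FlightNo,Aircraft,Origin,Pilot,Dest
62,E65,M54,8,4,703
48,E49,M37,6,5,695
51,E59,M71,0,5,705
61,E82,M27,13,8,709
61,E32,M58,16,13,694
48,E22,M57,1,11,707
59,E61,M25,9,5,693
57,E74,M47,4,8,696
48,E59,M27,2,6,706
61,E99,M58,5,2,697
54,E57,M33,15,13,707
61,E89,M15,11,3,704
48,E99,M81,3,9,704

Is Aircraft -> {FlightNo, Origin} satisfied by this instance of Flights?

No

Aircraft=M54: 1 row → {FlightNo,Origin} = (E65, 8) ✓
Aircraft=M37: 1 row → {FlightNo,Origin} = (E49, 6) ✓
Aircraft=M71: 1 row → {FlightNo,Origin} = (E59, 0) ✓
Aircraft=M27: 2 rows → {FlightNo,Origin} takes values {(E82, 13), (E59, 2)} — violation
Aircraft=M58: 2 rows → {FlightNo,Origin} takes values {(E32, 16), (E99, 5)} — violation
Aircraft=M57: 1 row → {FlightNo,Origin} = (E22, 1) ✓
Aircraft=M25: 1 row → {FlightNo,Origin} = (E61, 9) ✓
Aircraft=M47: 1 row → {FlightNo,Origin} = (E74, 4) ✓
Aircraft=M33: 1 row → {FlightNo,Origin} = (E57, 15) ✓
Aircraft=M15: 1 row → {FlightNo,Origin} = (E89, 11) ✓
Aircraft=M81: 1 row → {FlightNo,Origin} = (E99, 3) ✓
Two rows agree on Aircraft but differ on {FlightNo, Origin}, so Aircraft -> {FlightNo, Origin} does not hold.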